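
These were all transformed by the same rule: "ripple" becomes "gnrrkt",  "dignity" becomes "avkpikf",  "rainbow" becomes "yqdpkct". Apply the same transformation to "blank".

The output letters match the input read backwards, each shifted +2: ripple reversed is elppir. Read the word backwards and shift each letter +2.
On blank: reverse → knalb; then shift: k+2=m, n+2=p, a+2=c, l+2=n, b+2=d.

mpcnd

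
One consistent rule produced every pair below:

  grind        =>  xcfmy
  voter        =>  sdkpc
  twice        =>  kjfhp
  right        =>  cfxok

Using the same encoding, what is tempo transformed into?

g(6)→x(23) and r(17)→c(2) fit y≡17x+25 (mod 26); the inverse of 17 mod 26 is 23. Each letter's alphabet position (a=0..z=25) is mapped through 17·x+25 mod 26 — an affine cipher.
For tempo: t(19)→17·19+25≡10=k; e(4)→17·4+25≡15=p; m(12)→17·12+25≡21=v; p(15)→17·15+25≡20=u; o(14)→17·14+25≡3=d (all mod 26).

kpvud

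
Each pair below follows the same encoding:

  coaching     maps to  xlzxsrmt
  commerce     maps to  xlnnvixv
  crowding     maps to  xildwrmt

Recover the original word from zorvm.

Letters are reflected about the middle of the alphabet (position → 25−position): Atbash.
Reversing it on zorvm: z↔a, o↔l, r↔i, v↔e, m↔n.

alien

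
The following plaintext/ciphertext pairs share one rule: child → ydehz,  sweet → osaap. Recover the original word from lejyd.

Compare letters: c→y is +22, h→d is +22, i→e is +22 — a constant shift. Every letter moves 22 places later in the alphabet, wrapping around z→a.
Reversing it on lejyd: l−22=p, e−22=i, j−22=n, y−22=c, d−22=h.

pinch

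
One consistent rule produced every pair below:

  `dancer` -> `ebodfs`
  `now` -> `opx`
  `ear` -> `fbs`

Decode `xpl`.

Compare letters: d→e is +1, a→b is +1, n→o is +1 — a constant shift. This is a Caesar cipher with shift 1.
Decoding xpl: x−1=w, p−1=o, l−1=k.

wok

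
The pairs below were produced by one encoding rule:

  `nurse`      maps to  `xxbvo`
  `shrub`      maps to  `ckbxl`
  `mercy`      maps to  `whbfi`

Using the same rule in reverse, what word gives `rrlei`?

Shifts by position in nurse: pos 0: n→x (+10), pos 1: u→x (+3), pos 2: r→b (+10), pos 3: s→v (+3) — repeating every 2. A repeating key of period 2 is used — shifts +10, +3 over and over.
Decoding rrlei: r−10=h, r−3=o, l−10=b, e−3=b, i−10=y.

hobby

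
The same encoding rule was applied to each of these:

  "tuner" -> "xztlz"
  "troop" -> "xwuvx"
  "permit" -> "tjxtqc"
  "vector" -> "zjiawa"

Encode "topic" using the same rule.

xtvpk

The shift increases by 1 at each position, starting from +4: 4, 5, 6, ….
Applying it to topic: t+4=x, o+5=t, p+6=v, i+7=p, c+8=k.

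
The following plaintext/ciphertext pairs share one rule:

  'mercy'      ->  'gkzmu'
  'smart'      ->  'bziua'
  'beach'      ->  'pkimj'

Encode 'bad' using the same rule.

lij

The output letters match the input read backwards, each shifted +8: mercy reversed is ycrem. The word is reversed, then every letter is shifted forward by 8.
Applying it to bad: reverse → dab; then shift: d+8=l, a+8=i, b+8=j.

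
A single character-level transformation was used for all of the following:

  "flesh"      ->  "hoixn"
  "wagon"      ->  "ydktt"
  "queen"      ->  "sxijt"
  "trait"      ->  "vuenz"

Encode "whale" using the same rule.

ykeqk

The shift increases by 1 at each position, starting from +2: 2, 3, 4, ….
Applying it to whale: w+2=y, h+3=k, a+4=e, l+5=q, e+6=k.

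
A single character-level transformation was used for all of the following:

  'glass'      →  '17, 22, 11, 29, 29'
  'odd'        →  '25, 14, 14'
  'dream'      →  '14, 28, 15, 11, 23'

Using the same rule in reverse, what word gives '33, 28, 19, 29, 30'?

g is letter #7 and maps to 17: an offset of 10. The number is (letter's place in the alphabet, a=1) + 10.
Decoding 33, 28, 19, 29, 30: 33→(33−10)÷1=23=w, 28→(28−10)÷1=18=r, 19→(19−10)÷1=9=i, 29→(29−10)÷1=19=s, 30→(30−10)÷1=20=t.

wrist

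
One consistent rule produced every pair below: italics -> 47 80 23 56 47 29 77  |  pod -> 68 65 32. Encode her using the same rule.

44 35 74

Each letter becomes 3×(its alphabet position, a=1..z=26) + 20.
On her: h=8→44, e=5→35, r=18→74.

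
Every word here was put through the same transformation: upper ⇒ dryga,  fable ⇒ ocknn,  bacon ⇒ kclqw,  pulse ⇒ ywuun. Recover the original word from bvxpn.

Shifts by position in upper: pos 0: u→d (+9), pos 1: p→r (+2), pos 2: p→y (+9), pos 3: e→g (+2) — repeating every 2. A repeating key of period 2 is used — shifts +9, +2 over and over.
Undoing it on bvxpn: b−9=s, v−2=t, x−9=o, p−2=n, n−9=e.

stone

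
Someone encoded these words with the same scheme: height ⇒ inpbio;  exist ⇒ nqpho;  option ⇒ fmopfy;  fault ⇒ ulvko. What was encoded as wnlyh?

jeans

h(7)→i(8) and e(4)→n(13) fit y≡7x+11 (mod 26); the inverse of 7 mod 26 is 15. This is an affine cipher: with a=0,…,z=25, each position x becomes (7x+11) mod 26.
Reversing it on wnlyh: w(22)→15·(22−11)≡9=j; n(13)→15·(13−11)≡4=e; l(11)→15·(11−11)≡0=a; y(24)→15·(24−11)≡13=n; h(7)→15·(7−11)≡18=s (all mod 26).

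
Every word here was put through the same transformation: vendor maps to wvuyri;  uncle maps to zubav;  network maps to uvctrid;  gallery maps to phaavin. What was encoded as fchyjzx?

v(21)→w(22) and e(4)→v(21) fit y≡23x+7 (mod 26); the inverse of 23 mod 26 is 17. Treating letters as 0–25, the rule is x ↦ 23x + 7 (mod 26).
Decoding fchyjzx: f(5)→17·(5−7)≡18=s; c(2)→17·(2−7)≡19=t; h(7)→17·(7−7)≡0=a; y(24)→17·(24−7)≡3=d; j(9)→17·(9−7)≡8=i; z(25)→17·(25−7)≡20=u; x(23)→17·(23−7)≡12=m (all mod 26).

stadium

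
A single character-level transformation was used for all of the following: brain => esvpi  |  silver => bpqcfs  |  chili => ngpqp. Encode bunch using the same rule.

eting

Treating letters as 0–25, the rule is x ↦ 9x + 21 (mod 26).
Applying it to bunch: b(1)→9·1+21≡4=e; u(20)→9·20+21≡19=t; n(13)→9·13+21≡8=i; c(2)→9·2+21≡13=n; h(7)→9·7+21≡6=g (all mod 26).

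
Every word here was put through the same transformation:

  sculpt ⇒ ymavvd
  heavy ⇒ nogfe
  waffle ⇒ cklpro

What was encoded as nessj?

humid

Shifts by position in sculpt: pos 0: s→y (+6), pos 1: c→m (+10), pos 2: u→a (+6), pos 3: l→v (+10) — repeating every 2. The shifts repeat in a cycle of length 2: positions 0,1,… shift by +6, +10, then the pattern repeats.
Undoing it on nessj: n−6=h, e−10=u, s−6=m, s−10=i, j−6=d.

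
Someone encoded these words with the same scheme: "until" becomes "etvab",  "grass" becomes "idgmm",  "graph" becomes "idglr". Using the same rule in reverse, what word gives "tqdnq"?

This is an affine cipher: with a=0,…,z=25, each position x becomes (9x+6) mod 26.
Decoding tqdnq: t(19)→3·(19−6)≡13=n; q(16)→3·(16−6)≡4=e; d(3)→3·(3−6)≡17=r; n(13)→3·(13−6)≡21=v; q(16)→3·(16−6)≡4=e (all mod 26).

nerve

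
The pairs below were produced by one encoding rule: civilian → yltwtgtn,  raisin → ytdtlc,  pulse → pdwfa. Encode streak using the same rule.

The output letters match the input read backwards, each shifted +11: civilian reversed is nailivic. The word is reversed, then every letter is shifted forward by 11.
For streak: reverse → kaerts; then shift: k+11=v, a+11=l, e+11=p, r+11=c, t+11=e, s+11=d.

vlpced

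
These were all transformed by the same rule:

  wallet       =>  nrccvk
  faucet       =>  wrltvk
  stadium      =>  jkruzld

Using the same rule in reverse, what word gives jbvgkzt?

skeptic

Compare letters: w→n is +17, a→r is +17, l→c is +17 — a constant shift. Each letter is shifted forward by 17 in the alphabet (a Caesar shift of +17).
Decoding jbvgkzt: j−17=s, b−17=k, v−17=e, g−17=p, k−17=t, z−17=i, t−17=c.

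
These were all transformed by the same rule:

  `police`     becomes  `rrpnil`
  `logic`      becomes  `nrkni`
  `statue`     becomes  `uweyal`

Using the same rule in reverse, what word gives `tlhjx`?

rider

In police: p→r is +2, o→r is +3, l→p is +4, i→n is +5 — the shift increases by 1 each position. Each letter shifts forward by (position + 2), i.e. 2, 3, 4, … — the shift grows by one for each successive letter.
Decoding tlhjx: t−2=r, l−3=i, h−4=d, j−5=e, x−6=r.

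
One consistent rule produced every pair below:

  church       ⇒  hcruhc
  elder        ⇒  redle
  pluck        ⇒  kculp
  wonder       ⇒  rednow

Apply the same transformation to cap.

It's just the letters in reverse order.
For cap: reverse → pac.

pac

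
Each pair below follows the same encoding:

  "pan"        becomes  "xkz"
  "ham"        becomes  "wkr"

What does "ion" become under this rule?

The word is reversed, then every letter is shifted forward by 10.
Applying it to ion: reverse → noi; then shift: n+10=x, o+10=y, i+10=s.

xys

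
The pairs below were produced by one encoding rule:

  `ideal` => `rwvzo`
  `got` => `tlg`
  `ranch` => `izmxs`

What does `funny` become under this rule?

ufmmb

Each letter is replaced by its mirror in the alphabet: a↔z, b↔y, c↔x, and so on (the Atbash cipher).
On funny: f↔u, u↔f, n↔m, n↔m, y↔b.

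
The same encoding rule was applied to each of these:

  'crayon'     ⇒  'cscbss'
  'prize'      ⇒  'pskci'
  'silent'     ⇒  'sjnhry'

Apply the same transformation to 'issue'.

ituxi

In crayon: c→c is +0, r→s is +1, a→c is +2, y→b is +3 — the shift increases by 1 each position. The shift increases by 1 at each position, starting from +0: 0, 1, 2, ….
For issue: i+0=i, s+1=t, s+2=u, u+3=x, e+4=i.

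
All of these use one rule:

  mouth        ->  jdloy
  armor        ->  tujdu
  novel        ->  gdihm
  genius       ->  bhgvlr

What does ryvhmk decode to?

shield

Treating letters as 0–25, the rule is x ↦ 23x + 19 (mod 26).
Reversing it on ryvhmk: r(17)→17·(17−19)≡18=s; y(24)→17·(24−19)≡7=h; v(21)→17·(21−19)≡8=i; h(7)→17·(7−19)≡4=e; m(12)→17·(12−19)≡11=l; k(10)→17·(10−19)≡3=d (all mod 26).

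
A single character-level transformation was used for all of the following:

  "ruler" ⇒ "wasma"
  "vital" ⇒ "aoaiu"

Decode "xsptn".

smile

In ruler: r→w is +5, u→a is +6, l→s is +7, e→m is +8 — the shift increases by 1 each position. Letter i (0-indexed) is shifted by i+5, so successive shifts are 5, 6, 7, ….
Decoding xsptn: x−5=s, s−6=m, p−7=i, t−8=l, n−9=e.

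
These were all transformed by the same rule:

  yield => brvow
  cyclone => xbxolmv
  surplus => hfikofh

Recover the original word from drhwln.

Each pair mirrors across the alphabet (y↔b, i↔r, e↔v): positions sum to 25. This is the alphabet-reversal cipher (Atbash): a becomes z, b becomes y, etc.
Reversing it on drhwln: d↔w, r↔i, h↔s, w↔d, l↔o, n↔m.

wisdom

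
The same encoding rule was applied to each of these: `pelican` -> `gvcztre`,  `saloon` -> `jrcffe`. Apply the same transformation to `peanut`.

Compare letters: p→g is +17, e→v is +17, l→c is +17 — a constant shift. Each letter is shifted forward by 17 in the alphabet (a Caesar shift of +17).
On peanut: p+17=g, e+17=v, a+17=r, n+17=e, u+17=l, t+17=k.

gvrelk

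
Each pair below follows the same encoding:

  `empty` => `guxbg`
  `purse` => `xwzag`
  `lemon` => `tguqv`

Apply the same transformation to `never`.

Vowels shift forward by 2 and consonants shift forward by 8.
On never: n(cons)+8=v, e(vowel)+2=g, v(cons)+8=d, e(vowel)+2=g, r(cons)+8=z.

vgdgz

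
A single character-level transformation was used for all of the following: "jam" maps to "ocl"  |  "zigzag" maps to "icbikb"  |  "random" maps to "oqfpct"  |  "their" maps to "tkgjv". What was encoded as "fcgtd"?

bread

The output letters match the input read backwards, each shifted +2: jam reversed is maj. The word is reversed, then every letter is shifted forward by 2.
Decoding fcgtd: shift back: f−2=d, c−2=a, g−2=e, t−2=r, d−2=b → daerb; then reverse → bread.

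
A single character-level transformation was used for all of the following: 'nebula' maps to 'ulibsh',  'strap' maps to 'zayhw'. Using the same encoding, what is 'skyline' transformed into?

zrfspul

This is a Caesar cipher with shift 7.
Applying it to skyline: s+7=z, k+7=r, y+7=f, l+7=s, i+7=p, n+7=u, e+7=l.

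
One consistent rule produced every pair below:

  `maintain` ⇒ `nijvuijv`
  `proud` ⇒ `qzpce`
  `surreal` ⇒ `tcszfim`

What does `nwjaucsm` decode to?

Shifts by position in maintain: pos 0: m→n (+1), pos 1: a→i (+8), pos 2: i→j (+1), pos 3: n→v (+8) — repeating every 2. A repeating key of period 2 is used — shifts +1, +8 over and over.
Decoding nwjaucsm: n−1=m, w−8=o, j−1=i, a−8=s, u−1=t, c−8=u, s−1=r, m−8=e.

moisture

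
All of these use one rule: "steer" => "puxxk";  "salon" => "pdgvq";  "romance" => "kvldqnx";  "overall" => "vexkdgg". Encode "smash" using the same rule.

s(18)→p(15) and t(19)→u(20) fit y≡5x+3 (mod 26); the inverse of 5 mod 26 is 21. Each letter's alphabet position (a=0..z=25) is mapped through 5·x+3 mod 26 — an affine cipher.
On smash: s(18)→5·18+3≡15=p; m(12)→5·12+3≡11=l; a(0)→5·0+3≡3=d; s(18)→5·18+3≡15=p; h(7)→5·7+3≡12=m (all mod 26).

pldpm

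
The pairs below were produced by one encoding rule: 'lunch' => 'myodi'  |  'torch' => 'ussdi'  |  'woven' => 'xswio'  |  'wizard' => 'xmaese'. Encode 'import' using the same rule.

The rule splits by letter class: vowels +4, consonants +1.
On import: i(vowel)+4=m, m(cons)+1=n, p(cons)+1=q, o(vowel)+4=s, r(cons)+1=s, t(cons)+1=u.

mnqssu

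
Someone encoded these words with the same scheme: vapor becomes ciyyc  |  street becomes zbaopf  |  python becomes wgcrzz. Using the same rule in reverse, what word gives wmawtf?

In vapor: v→c is +7, a→i is +8, p→y is +9, o→y is +10 — the shift increases by 1 each position. Each letter shifts forward by (position + 7), i.e. 7, 8, 9, … — the shift grows by one for each successive letter.
Undoing it on wmawtf: w−7=p, m−8=e, a−9=r, w−10=m, t−11=i, f−12=t.

permit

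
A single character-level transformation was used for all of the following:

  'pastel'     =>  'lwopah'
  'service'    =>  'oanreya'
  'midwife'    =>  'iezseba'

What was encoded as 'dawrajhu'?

heavenly

Compare letters: p→l is +22, a→w is +22, s→o is +22 — a constant shift. Each letter is shifted forward by 22 in the alphabet (a Caesar shift of +22).
Decoding dawrajhu: d−22=h, a−22=e, w−22=a, r−22=v, a−22=e, j−22=n, h−22=l, u−22=y.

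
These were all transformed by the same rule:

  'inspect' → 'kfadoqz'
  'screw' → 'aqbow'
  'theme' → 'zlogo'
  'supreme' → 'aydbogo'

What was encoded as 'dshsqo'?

palace

i(8)→k(10) and n(13)→f(5) fit y≡25x+18 (mod 26); the inverse of 25 mod 26 is 25. Treating letters as 0–25, the rule is x ↦ 25x + 18 (mod 26).
Reversing it on dshsqo: d(3)→25·(3−18)≡15=p; s(18)→25·(18−18)≡0=a; h(7)→25·(7−18)≡11=l; s(18)→25·(18−18)≡0=a; q(16)→25·(16−18)≡2=c; o(14)→25·(14−18)≡4=e (all mod 26).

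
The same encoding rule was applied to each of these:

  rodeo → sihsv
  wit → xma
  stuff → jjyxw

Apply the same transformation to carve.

The output letters match the input read backwards, each shifted +4: rodeo reversed is oedor. Two steps: reverse the string, then apply a Caesar shift of +4.
Applying it to carve: reverse → evrac; then shift: e+4=i, v+4=z, r+4=v, a+4=e, c+4=g.

izveg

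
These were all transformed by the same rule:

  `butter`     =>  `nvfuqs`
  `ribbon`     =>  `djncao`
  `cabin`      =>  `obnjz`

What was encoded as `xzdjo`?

Shifts by position in butter: pos 0: b→n (+12), pos 1: u→v (+1), pos 2: t→f (+12), pos 3: t→u (+1) — repeating every 2. The shifts repeat in a cycle of length 2: positions 0,1,… shift by +12, +1, then the pattern repeats.
Reversing it on xzdjo: x−12=l, z−1=y, d−12=r, j−1=i, o−12=c.

lyric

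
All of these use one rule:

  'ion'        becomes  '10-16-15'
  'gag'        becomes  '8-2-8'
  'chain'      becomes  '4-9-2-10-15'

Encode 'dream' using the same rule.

The number is (letter's place in the alphabet, a=1) + 1.
On dream: d=4→5, r=18→19, e=5→6, a=1→2, m=13→14.

5-19-6-2-14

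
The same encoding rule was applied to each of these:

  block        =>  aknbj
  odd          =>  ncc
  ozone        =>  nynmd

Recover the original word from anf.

Compare letters: b→a is +25, l→k is +25, o→n is +25 — a constant shift. Every letter moves 25 places later in the alphabet, wrapping around z→a.
Decoding anf: a−25=b, n−25=o, f−25=g.

bog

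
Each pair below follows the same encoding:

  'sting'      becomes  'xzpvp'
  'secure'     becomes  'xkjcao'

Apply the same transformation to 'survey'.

xaydni

Each letter shifts forward by (position + 5), i.e. 5, 6, 7, … — the shift grows by one for each successive letter.
Applying it to survey: s+5=x, u+6=a, r+7=y, v+8=d, e+9=n, y+10=i.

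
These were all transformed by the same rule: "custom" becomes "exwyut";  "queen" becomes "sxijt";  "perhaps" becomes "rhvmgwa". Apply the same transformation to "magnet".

odkska

The shift increases by 1 at each position, starting from +2: 2, 3, 4, ….
On magnet: m+2=o, a+3=d, g+4=k, n+5=s, e+6=k, t+7=a.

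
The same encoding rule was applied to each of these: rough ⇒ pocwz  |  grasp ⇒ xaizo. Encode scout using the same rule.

Read the word backwards and shift each letter +8.
On scout: reverse → tuocs; then shift: t+8=b, u+8=c, o+8=w, c+8=k, s+8=a.

bcwka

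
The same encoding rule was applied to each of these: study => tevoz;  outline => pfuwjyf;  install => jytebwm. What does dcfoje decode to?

credit

Shifts by position in study: pos 0: s→t (+1), pos 1: t→e (+11), pos 2: u→v (+1), pos 3: d→o (+11) — repeating every 2. The shifts repeat in a cycle of length 2: positions 0,1,… shift by +1, +11, then the pattern repeats.
Decoding dcfoje: d−1=c, c−11=r, f−1=e, o−11=d, j−1=i, e−11=t.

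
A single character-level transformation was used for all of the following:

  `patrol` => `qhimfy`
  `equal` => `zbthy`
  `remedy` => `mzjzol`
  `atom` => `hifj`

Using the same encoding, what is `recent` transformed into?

p(15)→q(16) and a(0)→h(7) fit y≡11x+7 (mod 26); the inverse of 11 mod 26 is 19. Each letter's alphabet position (a=0..z=25) is mapped through 11·x+7 mod 26 — an affine cipher.
Applying it to recent: r(17)→11·17+7≡12=m; e(4)→11·4+7≡25=z; c(2)→11·2+7≡3=d; e(4)→11·4+7≡25=z; n(13)→11·13+7≡20=u; t(19)→11·19+7≡8=i (all mod 26).

mzdzui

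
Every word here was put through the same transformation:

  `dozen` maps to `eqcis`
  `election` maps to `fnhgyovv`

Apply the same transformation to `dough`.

eqxkm

In dozen: d→e is +1, o→q is +2, z→c is +3, e→i is +4 — the shift increases by 1 each position. Letter i (0-indexed) is shifted by i+1, so successive shifts are 1, 2, 3, ….
On dough: d+1=e, o+2=q, u+3=x, g+4=k, h+5=m.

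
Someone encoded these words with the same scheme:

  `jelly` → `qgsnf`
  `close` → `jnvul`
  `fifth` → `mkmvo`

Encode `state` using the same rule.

Shifts by position in jelly: pos 0: j→q (+7), pos 1: e→g (+2), pos 2: l→s (+7), pos 3: l→n (+2) — repeating every 2. It's a Vigenère-style cipher with numeric key [7,2]: position i shifts by key[i mod 2].
On state: s+7=z, t+2=v, a+7=h, t+2=v, e+7=l.

zvhvl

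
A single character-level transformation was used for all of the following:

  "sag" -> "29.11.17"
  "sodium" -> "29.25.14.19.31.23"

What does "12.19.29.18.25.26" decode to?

s is letter #19 and maps to 29: an offset of 10. Each letter is replaced by its alphabet position (a=1..z=26) + 10.
Undoing it on 12.19.29.18.25.26: 12→(12−10)÷1=2=b, 19→(19−10)÷1=9=i, 29→(29−10)÷1=19=s, 18→(18−10)÷1=8=h, 25→(25−10)÷1=15=o, 26→(26−10)÷1=16=p.

bishop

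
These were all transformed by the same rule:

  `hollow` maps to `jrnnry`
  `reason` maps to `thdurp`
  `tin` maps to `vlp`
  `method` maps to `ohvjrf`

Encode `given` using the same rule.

ilxhp

The rule splits by letter class: vowels +3, consonants +2.
Applying it to given: g(cons)+2=i, i(vowel)+3=l, v(cons)+2=x, e(vowel)+3=h, n(cons)+2=p.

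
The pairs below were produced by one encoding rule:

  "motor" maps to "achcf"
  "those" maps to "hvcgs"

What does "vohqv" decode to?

This is a Caesar cipher with shift 14.
Undoing it on vohqv: v−14=h, o−14=a, h−14=t, q−14=c, v−14=h.

hatch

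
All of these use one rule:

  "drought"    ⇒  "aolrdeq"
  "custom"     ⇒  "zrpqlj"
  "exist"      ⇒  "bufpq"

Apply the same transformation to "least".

ibxpq

Compare letters: d→a is +23, r→o is +23, o→l is +23 — a constant shift. Each letter is shifted forward by 23 in the alphabet (a Caesar shift of +23).
On least: l+23=i, e+23=b, a+23=x, s+23=p, t+23=q.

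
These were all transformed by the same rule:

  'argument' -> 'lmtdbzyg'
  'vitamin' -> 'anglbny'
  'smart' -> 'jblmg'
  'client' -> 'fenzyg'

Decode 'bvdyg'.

mount

Each letter's alphabet position (a=0..z=25) is mapped through 23·x+11 mod 26 — an affine cipher.
Decoding bvdyg: b(1)→17·(1−11)≡12=m; v(21)→17·(21−11)≡14=o; d(3)→17·(3−11)≡20=u; y(24)→17·(24−11)≡13=n; g(6)→17·(6−11)≡19=t (all mod 26).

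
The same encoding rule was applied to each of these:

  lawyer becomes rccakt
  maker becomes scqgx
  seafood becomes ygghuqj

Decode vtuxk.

prove

Shifts by position in lawyer: pos 0: l→r (+6), pos 1: a→c (+2), pos 2: w→c (+6), pos 3: y→a (+2) — repeating every 2. The shifts repeat in a cycle of length 2: positions 0,1,… shift by +6, +2, then the pattern repeats.
Undoing it on vtuxk: v−6=p, t−2=r, u−6=o, x−2=v, k−6=e.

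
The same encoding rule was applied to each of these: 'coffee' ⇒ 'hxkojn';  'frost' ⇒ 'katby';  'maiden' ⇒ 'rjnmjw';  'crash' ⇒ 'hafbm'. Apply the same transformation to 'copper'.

hxuyja

Shifts by position in coffee: pos 0: c→h (+5), pos 1: o→x (+9), pos 2: f→k (+5), pos 3: f→o (+9) — repeating every 2. A repeating key of period 2 is used — shifts +5, +9 over and over.
Applying it to copper: c+5=h, o+9=x, p+5=u, p+9=y, e+5=j, r+9=a.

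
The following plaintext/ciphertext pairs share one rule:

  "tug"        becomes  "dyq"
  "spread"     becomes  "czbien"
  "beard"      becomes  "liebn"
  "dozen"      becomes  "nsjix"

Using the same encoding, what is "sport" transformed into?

czsbd

Vowels shift forward by 4 and consonants shift forward by 10.
For sport: s(cons)+10=c, p(cons)+10=z, o(vowel)+4=s, r(cons)+10=b, t(cons)+10=d.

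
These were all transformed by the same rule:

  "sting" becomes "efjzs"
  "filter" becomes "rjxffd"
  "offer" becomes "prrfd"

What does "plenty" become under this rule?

Vowels shift forward by 1 and consonants shift forward by 12.
On plenty: p(cons)+12=b, l(cons)+12=x, e(vowel)+1=f, n(cons)+12=z, t(cons)+12=f, y(cons)+12=k.

bxfzfk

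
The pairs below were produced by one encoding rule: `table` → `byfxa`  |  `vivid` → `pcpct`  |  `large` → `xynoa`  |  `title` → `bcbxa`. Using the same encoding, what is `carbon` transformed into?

mynfsl

Treating letters as 0–25, the rule is x ↦ 7x + 24 (mod 26).
Applying it to carbon: c(2)→7·2+24≡12=m; a(0)→7·0+24≡24=y; r(17)→7·17+24≡13=n; b(1)→7·1+24≡5=f; o(14)→7·14+24≡18=s; n(13)→7·13+24≡11=l (all mod 26).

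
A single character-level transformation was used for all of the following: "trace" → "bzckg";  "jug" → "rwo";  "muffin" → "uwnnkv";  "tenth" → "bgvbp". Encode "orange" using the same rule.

Two shifts are in play — +2 for a/e/i/o/u, +8 for every other letter.
For orange: o(vowel)+2=q, r(cons)+8=z, a(vowel)+2=c, n(cons)+8=v, g(cons)+8=o, e(vowel)+2=g.

qzcvog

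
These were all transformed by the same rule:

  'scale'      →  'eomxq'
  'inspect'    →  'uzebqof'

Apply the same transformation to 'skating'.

ewmfuzs

This is a Caesar cipher with shift 12.
On skating: s+12=e, k+12=w, a+12=m, t+12=f, i+12=u, n+12=z, g+12=s.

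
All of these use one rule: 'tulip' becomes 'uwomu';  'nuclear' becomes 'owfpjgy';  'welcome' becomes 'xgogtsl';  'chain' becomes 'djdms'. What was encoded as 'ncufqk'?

In tulip: t→u is +1, u→w is +2, l→o is +3, i→m is +4 — the shift increases by 1 each position. The shift increases by 1 at each position, starting from +1: 1, 2, 3, ….
Reversing it on ncufqk: n−1=m, c−2=a, u−3=r, f−4=b, q−5=l, k−6=e.

marble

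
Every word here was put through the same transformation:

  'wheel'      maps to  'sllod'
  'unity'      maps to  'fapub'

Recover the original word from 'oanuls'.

length

The output letters match the input read backwards, each shifted +7: wheel reversed is leehw. Read the word backwards and shift each letter +7.
Reversing it on oanuls: shift back: o−7=h, a−7=t, n−7=g, u−7=n, l−7=e, s−7=l → htgnel; then reverse → length.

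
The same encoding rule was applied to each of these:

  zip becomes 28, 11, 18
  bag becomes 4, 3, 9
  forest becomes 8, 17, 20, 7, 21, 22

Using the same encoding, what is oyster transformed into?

z is letter #26 and maps to 28: an offset of 2. Each letter is replaced by its alphabet position (a=1..z=26) + 2.
On oyster: o=15→17, y=25→27, s=19→21, t=20→22, e=5→7, r=18→20.

17, 27, 21, 22, 7, 20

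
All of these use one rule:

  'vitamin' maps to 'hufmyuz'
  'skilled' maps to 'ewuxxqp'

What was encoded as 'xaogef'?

locust

Compare letters: v→h is +12, i→u is +12, t→f is +12 — a constant shift. This is a Caesar cipher with shift 12.
Reversing it on xaogef: x−12=l, a−12=o, o−12=c, g−12=u, e−12=s, f−12=t.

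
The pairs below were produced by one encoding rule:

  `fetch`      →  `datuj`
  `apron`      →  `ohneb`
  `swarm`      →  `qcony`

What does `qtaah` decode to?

f(5)→d(3) and e(4)→a(0) fit y≡3x+14 (mod 26); the inverse of 3 mod 26 is 9. This is an affine cipher: with a=0,…,z=25, each position x becomes (3x+14) mod 26.
Decoding qtaah: q(16)→9·(16−14)≡18=s; t(19)→9·(19−14)≡19=t; a(0)→9·(0−14)≡4=e; a(0)→9·(0−14)≡4=e; h(7)→9·(7−14)≡15=p (all mod 26).

steep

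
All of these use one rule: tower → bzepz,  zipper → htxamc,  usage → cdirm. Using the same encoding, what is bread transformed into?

Shifts by position in tower: pos 0: t→b (+8), pos 1: o→z (+11), pos 2: w→e (+8), pos 3: e→p (+11) — repeating every 2. The shifts repeat in a cycle of length 2: positions 0,1,… shift by +8, +11, then the pattern repeats.
For bread: b+8=j, r+11=c, e+8=m, a+11=l, d+8=l.

jcmll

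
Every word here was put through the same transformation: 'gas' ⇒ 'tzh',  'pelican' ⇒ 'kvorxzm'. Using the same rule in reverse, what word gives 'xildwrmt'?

Each pair mirrors across the alphabet (g↔t, a↔z, s↔h): positions sum to 25. This is the alphabet-reversal cipher (Atbash): a becomes z, b becomes y, etc.
Decoding xildwrmt: x↔c, i↔r, l↔o, d↔w, w↔d, r↔i, m↔n, t↔g.

crowding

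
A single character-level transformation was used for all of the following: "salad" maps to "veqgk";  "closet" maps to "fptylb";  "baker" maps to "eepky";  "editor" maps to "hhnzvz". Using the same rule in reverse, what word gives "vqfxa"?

In salad: s→v is +3, a→e is +4, l→q is +5, a→g is +6 — the shift increases by 1 each position. Letter i (0-indexed) is shifted by i+3, so successive shifts are 3, 4, 5, ….
Reversing it on vqfxa: v−3=s, q−4=m, f−5=a, x−6=r, a−7=t.

smart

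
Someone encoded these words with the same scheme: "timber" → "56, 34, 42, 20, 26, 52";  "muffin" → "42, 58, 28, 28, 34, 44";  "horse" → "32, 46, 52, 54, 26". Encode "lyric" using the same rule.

t(#20)→56 and i(#9)→34: differences scale by 2, so n = 2·pos + 16. Each letter becomes 2×(its alphabet position, a=1..z=26) + 16.
For lyric: l=12→40, y=25→66, r=18→52, i=9→34, c=3→22.

40, 66, 52, 34, 22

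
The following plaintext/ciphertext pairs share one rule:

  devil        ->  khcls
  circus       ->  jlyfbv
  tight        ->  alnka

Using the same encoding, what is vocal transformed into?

crjds

Shifts by position in devil: pos 0: d→k (+7), pos 1: e→h (+3), pos 2: v→c (+7), pos 3: i→l (+3) — repeating every 2. It's a Vigenère-style cipher with numeric key [7,3]: position i shifts by key[i mod 2].
Applying it to vocal: v+7=c, o+3=r, c+7=j, a+3=d, l+7=s.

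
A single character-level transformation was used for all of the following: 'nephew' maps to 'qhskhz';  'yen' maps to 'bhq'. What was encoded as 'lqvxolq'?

Compare letters: n→q is +3, e→h is +3, p→s is +3 — a constant shift. It's a constant shift of +3 (ROT3).
Undoing it on lqvxolq: l−3=i, q−3=n, v−3=s, x−3=u, o−3=l, l−3=i, q−3=n.

insulin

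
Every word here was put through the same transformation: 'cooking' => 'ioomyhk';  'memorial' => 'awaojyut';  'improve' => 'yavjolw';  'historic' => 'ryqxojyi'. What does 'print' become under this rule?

vjyhx

c(2)→i(8) and o(14)→o(14) fit y≡7x+20 (mod 26); the inverse of 7 mod 26 is 15. Treating letters as 0–25, the rule is x ↦ 7x + 20 (mod 26).
On print: p(15)→7·15+20≡21=v; r(17)→7·17+20≡9=j; i(8)→7·8+20≡24=y; n(13)→7·13+20≡7=h; t(19)→7·19+20≡23=x (all mod 26).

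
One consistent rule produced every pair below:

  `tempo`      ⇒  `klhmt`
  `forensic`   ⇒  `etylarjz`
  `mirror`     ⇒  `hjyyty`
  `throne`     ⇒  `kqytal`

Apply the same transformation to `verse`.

t(19)→k(10) and e(4)→l(11) fit y≡19x+13 (mod 26); the inverse of 19 mod 26 is 11. Each letter's alphabet position (a=0..z=25) is mapped through 19·x+13 mod 26 — an affine cipher.
On verse: v(21)→19·21+13≡22=w; e(4)→19·4+13≡11=l; r(17)→19·17+13≡24=y; s(18)→19·18+13≡17=r; e(4)→19·4+13≡11=l (all mod 26).

wlyrl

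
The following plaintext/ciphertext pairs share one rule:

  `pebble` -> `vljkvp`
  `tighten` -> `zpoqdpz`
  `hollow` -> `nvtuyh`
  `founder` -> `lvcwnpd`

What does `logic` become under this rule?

In pebble: p→v is +6, e→l is +7, b→j is +8, b→k is +9 — the shift increases by 1 each position. The shift increases by 1 at each position, starting from +6: 6, 7, 8, ….
For logic: l+6=r, o+7=v, g+8=o, i+9=r, c+10=m.

rvorm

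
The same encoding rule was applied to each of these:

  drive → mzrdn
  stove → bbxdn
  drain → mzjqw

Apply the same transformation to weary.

A repeating key of period 2 is used — shifts +9, +8 over and over.
Applying it to weary: w+9=f, e+8=m, a+9=j, r+8=z, y+9=h.

fmjzh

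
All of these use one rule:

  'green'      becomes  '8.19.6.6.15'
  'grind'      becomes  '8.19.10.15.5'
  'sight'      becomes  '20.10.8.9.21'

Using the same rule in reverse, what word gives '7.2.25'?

fax

g is letter #7 and maps to 8: an offset of 1. The number is (letter's place in the alphabet, a=1) + 1.
Undoing it on 7.2.25: 7→(7−1)÷1=6=f, 2→(2−1)÷1=1=a, 25→(25−1)÷1=24=x.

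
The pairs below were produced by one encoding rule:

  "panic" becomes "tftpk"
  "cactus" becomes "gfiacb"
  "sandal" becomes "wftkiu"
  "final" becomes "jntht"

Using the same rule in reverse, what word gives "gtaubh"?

In panic: p→t is +4, a→f is +5, n→t is +6, i→p is +7 — the shift increases by 1 each position. Letter i (0-indexed) is shifted by i+4, so successive shifts are 4, 5, 6, ….
Undoing it on gtaubh: g−4=c, t−5=o, a−6=u, u−7=n, b−8=t, h−9=y.

county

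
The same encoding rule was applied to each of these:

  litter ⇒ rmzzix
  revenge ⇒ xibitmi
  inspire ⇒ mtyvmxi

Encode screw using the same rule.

The shift depends on letter class: consonant l→r is +6, but vowel i→m is +4. The rule splits by letter class: vowels +4, consonants +6.
For screw: s(cons)+6=y, c(cons)+6=i, r(cons)+6=x, e(vowel)+4=i, w(cons)+6=c.

yixic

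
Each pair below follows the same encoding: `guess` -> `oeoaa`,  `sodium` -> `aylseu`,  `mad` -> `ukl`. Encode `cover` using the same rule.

kydoz

The shift depends on letter class: consonant g→o is +8, but vowel u→e is +10. Two shifts are in play — +10 for a/e/i/o/u, +8 for every other letter.
For cover: c(cons)+8=k, o(vowel)+10=y, v(cons)+8=d, e(vowel)+10=o, r(cons)+8=z.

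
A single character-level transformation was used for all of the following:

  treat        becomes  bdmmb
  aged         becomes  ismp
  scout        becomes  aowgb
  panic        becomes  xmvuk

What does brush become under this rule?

Shifts by position in treat: pos 0: t→b (+8), pos 1: r→d (+12), pos 2: e→m (+8), pos 3: a→m (+12) — repeating every 2. The shifts repeat in a cycle of length 2: positions 0,1,… shift by +8, +12, then the pattern repeats.
Applying it to brush: b+8=j, r+12=d, u+8=c, s+12=e, h+8=p.

jdcep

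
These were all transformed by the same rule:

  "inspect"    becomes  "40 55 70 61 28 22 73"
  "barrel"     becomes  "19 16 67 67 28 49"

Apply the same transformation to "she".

70 37 28

i(#9)→40 and n(#14)→55: differences scale by 3, so n = 3·pos + 13. The formula is n = 3×(alphabet index, a=1) + 13.
On she: s=19→70, h=8→37, e=5→28.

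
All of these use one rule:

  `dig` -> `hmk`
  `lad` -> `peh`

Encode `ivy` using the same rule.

mzc

Compare letters: d→h is +4, i→m is +4, g→k is +4 — a constant shift. Each letter is shifted forward by 4 in the alphabet (a Caesar shift of +4).
Applying it to ivy: i+4=m, v+4=z, y+4=c.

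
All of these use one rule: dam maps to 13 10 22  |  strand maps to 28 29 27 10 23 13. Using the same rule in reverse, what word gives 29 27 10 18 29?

d is letter #4 and maps to 13: an offset of 9. Each letter is replaced by its alphabet position (a=1..z=26) + 9.
Decoding 29 27 10 18 29: 29→(29−9)÷1=20=t, 27→(27−9)÷1=18=r, 10→(10−9)÷1=1=a, 18→(18−9)÷1=9=i, 29→(29−9)÷1=20=t.

trait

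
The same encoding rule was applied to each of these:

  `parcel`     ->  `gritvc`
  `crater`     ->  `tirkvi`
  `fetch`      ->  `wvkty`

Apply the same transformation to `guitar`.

xlzkri

Compare letters: p→g is +17, a→r is +17, r→i is +17 — a constant shift. Every letter moves 17 places later in the alphabet, wrapping around z→a.
On guitar: g+17=x, u+17=l, i+17=z, t+17=k, a+17=r, r+17=i.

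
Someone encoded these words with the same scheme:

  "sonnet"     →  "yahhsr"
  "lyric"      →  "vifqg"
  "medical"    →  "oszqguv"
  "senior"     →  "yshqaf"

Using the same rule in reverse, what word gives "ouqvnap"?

s(18)→y(24) and o(14)→a(0) fit y≡19x+20 (mod 26); the inverse of 19 mod 26 is 11. This is an affine cipher: with a=0,…,z=25, each position x becomes (19x+20) mod 26.
Decoding ouqvnap: o(14)→11·(14−20)≡12=m; u(20)→11·(20−20)≡0=a; q(16)→11·(16−20)≡8=i; v(21)→11·(21−20)≡11=l; n(13)→11·(13−20)≡1=b; a(0)→11·(0−20)≡14=o; p(15)→11·(15−20)≡23=x (all mod 26).

mailbox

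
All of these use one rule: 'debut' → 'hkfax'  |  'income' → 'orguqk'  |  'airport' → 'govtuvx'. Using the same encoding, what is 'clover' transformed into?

gpuzkv

The shift depends on letter class: consonant d→h is +4, but vowel e→k is +6. The rule splits by letter class: vowels +6, consonants +4.
On clover: c(cons)+4=g, l(cons)+4=p, o(vowel)+6=u, v(cons)+4=z, e(vowel)+6=k, r(cons)+4=v.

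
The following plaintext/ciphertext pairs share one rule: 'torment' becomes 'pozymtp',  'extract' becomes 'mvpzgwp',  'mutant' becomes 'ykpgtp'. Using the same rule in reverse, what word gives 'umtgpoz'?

senator

t(19)→p(15) and o(14)→o(14) fit y≡21x+6 (mod 26); the inverse of 21 mod 26 is 5. Treating letters as 0–25, the rule is x ↦ 21x + 6 (mod 26).
Undoing it on umtgpoz: u(20)→5·(20−6)≡18=s; m(12)→5·(12−6)≡4=e; t(19)→5·(19−6)≡13=n; g(6)→5·(6−6)≡0=a; p(15)→5·(15−6)≡19=t; o(14)→5·(14−6)≡14=o; z(25)→5·(25−6)≡17=r (all mod 26).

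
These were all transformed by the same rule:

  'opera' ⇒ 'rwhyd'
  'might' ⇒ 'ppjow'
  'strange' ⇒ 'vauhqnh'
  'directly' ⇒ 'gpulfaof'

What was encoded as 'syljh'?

price

Shifts by position in opera: pos 0: o→r (+3), pos 1: p→w (+7), pos 2: e→h (+3), pos 3: r→y (+7) — repeating every 2. It's a Vigenère-style cipher with numeric key [3,7]: position i shifts by key[i mod 2].
Decoding syljh: s−3=p, y−7=r, l−3=i, j−7=c, h−3=e.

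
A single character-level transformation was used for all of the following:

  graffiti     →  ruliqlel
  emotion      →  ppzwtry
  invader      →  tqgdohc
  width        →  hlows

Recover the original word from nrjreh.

coyote

Shifts by position in graffiti: pos 0: g→r (+11), pos 1: r→u (+3), pos 2: a→l (+11), pos 3: f→i (+3) — repeating every 2. The shifts repeat in a cycle of length 2: positions 0,1,… shift by +11, +3, then the pattern repeats.
Undoing it on nrjreh: n−11=c, r−3=o, j−11=y, r−3=o, e−11=t, h−3=e.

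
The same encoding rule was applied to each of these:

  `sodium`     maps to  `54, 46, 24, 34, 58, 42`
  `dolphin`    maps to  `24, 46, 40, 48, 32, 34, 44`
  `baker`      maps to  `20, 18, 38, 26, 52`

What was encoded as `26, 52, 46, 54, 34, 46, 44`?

s(#19)→54 and o(#15)→46: differences scale by 2, so n = 2·pos + 16. With a=1..z=26, the number is 2·pos + 16.
Decoding 26, 52, 46, 54, 34, 46, 44: 26→(26−16)÷2=5=e, 52→(52−16)÷2=18=r, 46→(46−16)÷2=15=o, 54→(54−16)÷2=19=s, 34→(34−16)÷2=9=i, 46→(46−16)÷2=15=o, 44→(44−16)÷2=14=n.

erosion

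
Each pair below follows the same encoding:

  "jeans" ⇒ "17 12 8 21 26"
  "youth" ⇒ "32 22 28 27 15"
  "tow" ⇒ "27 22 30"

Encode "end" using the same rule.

12 21 11

j is letter #10 and maps to 17: an offset of 7. Letters become their 1-based position plus 7 (so a→8, b→9, …).
On end: e=5→12, n=14→21, d=4→11.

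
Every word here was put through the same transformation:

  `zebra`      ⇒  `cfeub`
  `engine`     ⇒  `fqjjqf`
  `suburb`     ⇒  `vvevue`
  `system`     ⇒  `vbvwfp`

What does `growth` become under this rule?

The shift depends on letter class: consonant z→c is +3, but vowel e→f is +1. Two shifts are in play — +1 for a/e/i/o/u, +3 for every other letter.
For growth: g(cons)+3=j, r(cons)+3=u, o(vowel)+1=p, w(cons)+3=z, t(cons)+3=w, h(cons)+3=k.

jupzwk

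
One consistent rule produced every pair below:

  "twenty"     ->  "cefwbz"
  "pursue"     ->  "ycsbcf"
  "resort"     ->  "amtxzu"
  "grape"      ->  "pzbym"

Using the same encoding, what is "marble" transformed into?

visktf

Shifts by position in twenty: pos 0: t→c (+9), pos 1: w→e (+8), pos 2: e→f (+1), pos 3: n→w (+9), pos 4: t→b (+8), pos 5: y→z (+1) — repeating every 3. The shifts repeat in a cycle of length 3: positions 0,1,… shift by +9, +8, +1, then the pattern repeats.
For marble: m+9=v, a+8=i, r+1=s, b+9=k, l+8=t, e+1=f.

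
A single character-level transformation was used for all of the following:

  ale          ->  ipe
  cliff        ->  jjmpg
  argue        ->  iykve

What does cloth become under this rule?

lxspg

The output letters match the input read backwards, each shifted +4: ale reversed is ela. Two steps: reverse the string, then apply a Caesar shift of +4.
For cloth: reverse → htolc; then shift: h+4=l, t+4=x, o+4=s, l+4=p, c+4=g.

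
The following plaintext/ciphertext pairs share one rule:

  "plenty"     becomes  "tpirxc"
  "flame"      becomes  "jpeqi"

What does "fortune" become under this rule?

jsvxyri

Compare letters: p→t is +4, l→p is +4, e→i is +4 — a constant shift. This is a Caesar cipher with shift 4.
For fortune: f+4=j, o+4=s, r+4=v, t+4=x, u+4=y, n+4=r, e+4=i.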